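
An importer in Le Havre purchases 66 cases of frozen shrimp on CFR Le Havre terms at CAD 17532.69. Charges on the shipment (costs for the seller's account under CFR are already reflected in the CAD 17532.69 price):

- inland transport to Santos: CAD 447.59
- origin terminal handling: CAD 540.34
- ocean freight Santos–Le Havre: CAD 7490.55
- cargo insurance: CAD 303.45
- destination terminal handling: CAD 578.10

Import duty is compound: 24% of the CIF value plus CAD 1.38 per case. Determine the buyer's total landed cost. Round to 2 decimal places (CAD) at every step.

Total landed cost: CAD 22785.99

CFR: the seller pays costs through ocean freight to the destination port, but not insurance.
Already in the invoice (seller's account under CFR): inland to port, origin terminal, freight — exclude.
CIF value = CFR price + insurance = 17532.69 + 303.45 = 17836.14
Ad valorem component: 17836.14 × 24% = 4280.67
Specific component: 66 × 1.38 = 91.08
Import duty = 4280.67 + 91.08 = 4371.75
Buyer bears: insurance 303.45 + destination terminal 578.10 + duty 4371.75 = 5253.30
Landed cost = invoice 17532.69 + 5253.30 = 22785.99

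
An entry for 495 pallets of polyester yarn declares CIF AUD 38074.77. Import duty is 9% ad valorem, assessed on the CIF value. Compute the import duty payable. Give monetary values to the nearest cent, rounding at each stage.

Import duty: AUD 3426.73

Import duty = 38074.77 × 9% = 3426.73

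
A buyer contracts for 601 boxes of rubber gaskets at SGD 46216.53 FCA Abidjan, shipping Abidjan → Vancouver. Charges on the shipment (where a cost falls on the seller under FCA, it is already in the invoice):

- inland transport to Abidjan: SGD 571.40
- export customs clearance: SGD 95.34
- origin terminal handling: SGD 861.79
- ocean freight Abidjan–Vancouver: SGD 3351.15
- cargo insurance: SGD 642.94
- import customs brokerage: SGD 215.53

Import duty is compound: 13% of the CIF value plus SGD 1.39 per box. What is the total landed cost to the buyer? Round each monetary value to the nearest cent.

FCA: the seller delivers export-cleared goods to the carrier; the buyer bears costs from that point.
Already in the invoice (seller's account under FCA): inland to port, export clearance — exclude.
CIF value = FCA price + origin terminal + freight + insurance = 46216.53 + 861.79 + 3351.15 + 642.94 = 51072.41
Ad valorem component: 51072.41 × 13% = 6639.41
Specific component: 601 × 1.39 = 835.39
Import duty = 6639.41 + 835.39 = 7474.80
Buyer bears: origin terminal 861.79 + freight 3351.15 + insurance 642.94 + brokerage 215.53 + duty 7474.80 = 12546.21
Landed cost = invoice 46216.53 + 12546.21 = 58762.74

Total landed cost: SGD 58762.74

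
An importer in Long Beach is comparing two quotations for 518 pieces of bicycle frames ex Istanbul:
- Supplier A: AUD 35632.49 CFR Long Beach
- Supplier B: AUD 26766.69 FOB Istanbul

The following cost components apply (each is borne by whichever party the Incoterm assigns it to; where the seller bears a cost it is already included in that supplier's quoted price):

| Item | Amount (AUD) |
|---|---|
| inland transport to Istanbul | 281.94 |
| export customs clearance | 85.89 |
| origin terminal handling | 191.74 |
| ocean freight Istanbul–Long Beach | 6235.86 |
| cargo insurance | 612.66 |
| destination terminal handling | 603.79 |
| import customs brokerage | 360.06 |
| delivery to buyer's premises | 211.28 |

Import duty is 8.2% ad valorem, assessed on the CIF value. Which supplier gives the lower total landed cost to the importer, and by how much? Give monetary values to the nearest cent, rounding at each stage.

Supplier A (CFR):
CIF value = CFR price + insurance = 35632.49 + 612.66 = 36245.15
Import duty = 36245.15 × 8.2% = 2972.10
Buyer bears (A): 612.66 + 603.79 + 360.06 + 211.28 = 1787.79
Landed cost (A) = invoice 35632.49 + 1787.79 + duty 2972.10 = 40392.38
Supplier B (FOB):
CIF value = FOB price + freight + insurance = 26766.69 + 6235.86 + 612.66 = 33615.21
Import duty = 33615.21 × 8.2% = 2756.45
Buyer bears (B): 6235.86 + 612.66 + 603.79 + 360.06 + 211.28 = 8023.65
Landed cost (B) = invoice 26766.69 + 8023.65 + duty 2756.45 = 37546.79
Difference = |40392.38 − 37546.79| = 2845.59

Supplier B is cheaper by AUD 2845.59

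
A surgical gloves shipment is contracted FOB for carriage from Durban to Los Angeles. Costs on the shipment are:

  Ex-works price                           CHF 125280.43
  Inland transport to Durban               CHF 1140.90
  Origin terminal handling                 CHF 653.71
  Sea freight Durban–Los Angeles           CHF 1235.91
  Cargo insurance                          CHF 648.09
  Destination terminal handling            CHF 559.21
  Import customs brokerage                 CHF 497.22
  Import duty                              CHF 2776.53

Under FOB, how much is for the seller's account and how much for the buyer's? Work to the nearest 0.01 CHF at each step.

FOB: the seller bears costs until goods are on board at the origin port; the buyer bears freight, insurance and all costs thereafter.
Seller's account: goods 125280.43 + inland to port 1140.90 + origin terminal 653.71 = 127075.04
Buyer's account: freight 1235.91 + insurance 648.09 + destination terminal 559.21 + brokerage 497.22 + duty 2776.53 = 5716.96

Seller: CHF 127075.04; buyer: CHF 5716.96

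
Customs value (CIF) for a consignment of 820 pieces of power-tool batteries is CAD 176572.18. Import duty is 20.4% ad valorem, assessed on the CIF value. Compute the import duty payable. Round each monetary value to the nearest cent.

Import duty: CAD 36020.72

Import duty = 176572.18 × 20.4% = 36020.72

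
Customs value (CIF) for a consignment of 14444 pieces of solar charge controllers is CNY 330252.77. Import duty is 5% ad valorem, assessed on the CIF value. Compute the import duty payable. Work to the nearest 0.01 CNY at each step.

Import duty: CNY 16512.64

Import duty = 330252.77 × 5% = 16512.64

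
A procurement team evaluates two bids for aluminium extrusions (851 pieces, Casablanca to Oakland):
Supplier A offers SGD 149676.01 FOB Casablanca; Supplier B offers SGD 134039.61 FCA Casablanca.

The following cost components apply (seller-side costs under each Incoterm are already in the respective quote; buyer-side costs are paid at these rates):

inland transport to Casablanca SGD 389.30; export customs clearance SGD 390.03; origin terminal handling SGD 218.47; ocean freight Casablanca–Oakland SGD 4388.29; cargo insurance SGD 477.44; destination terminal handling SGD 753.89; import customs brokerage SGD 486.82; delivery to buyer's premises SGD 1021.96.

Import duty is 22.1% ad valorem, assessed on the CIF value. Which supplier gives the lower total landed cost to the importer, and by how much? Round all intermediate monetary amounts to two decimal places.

Supplier A (FOB):
CIF value = FOB price + freight + insurance = 149676.01 + 4388.29 + 477.44 = 154541.74
Import duty = 154541.74 × 22.1% = 34153.72
Buyer bears (A): 4388.29 + 477.44 + 753.89 + 486.82 + 1021.96 = 7128.40
Landed cost (A) = invoice 149676.01 + 7128.40 + duty 34153.72 = 190958.13
Supplier B (FCA):
CIF value = FCA price + origin terminal + freight + insurance = 134039.61 + 218.47 + 4388.29 + 477.44 = 139123.81
Import duty = 139123.81 × 22.1% = 30746.36
Buyer bears (B): 218.47 + 4388.29 + 477.44 + 753.89 + 486.82 + 1021.96 = 7346.87
Landed cost (B) = invoice 134039.61 + 7346.87 + duty 30746.36 = 172132.84
Difference = |190958.13 − 172132.84| = 18825.29

Supplier B is cheaper by SGD 18825.29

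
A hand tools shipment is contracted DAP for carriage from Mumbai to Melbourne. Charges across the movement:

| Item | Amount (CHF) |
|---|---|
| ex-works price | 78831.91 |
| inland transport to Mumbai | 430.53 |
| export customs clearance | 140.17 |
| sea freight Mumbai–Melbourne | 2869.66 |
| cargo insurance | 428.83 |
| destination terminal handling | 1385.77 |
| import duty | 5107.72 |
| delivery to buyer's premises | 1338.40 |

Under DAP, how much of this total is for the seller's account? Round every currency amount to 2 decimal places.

DAP: the seller bears all costs to the named destination except import duty and clearance.
Seller's account: goods 78831.91 + inland to port 430.53 + export clearance 140.17 + freight 2869.66 + insurance 428.83 + destination terminal 1385.77 + delivery 1338.40 = 85425.27
Buyer's account: duty 5107.72 = 5107.72

Seller's account: CHF 85425.27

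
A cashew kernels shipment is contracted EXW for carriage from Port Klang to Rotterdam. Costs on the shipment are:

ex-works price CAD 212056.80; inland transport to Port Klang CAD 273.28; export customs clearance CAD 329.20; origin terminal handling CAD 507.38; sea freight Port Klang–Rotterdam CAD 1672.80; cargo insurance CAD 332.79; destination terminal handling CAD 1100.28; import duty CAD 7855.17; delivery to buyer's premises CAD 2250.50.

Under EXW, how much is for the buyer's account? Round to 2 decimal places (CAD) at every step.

Buyer's account: CAD 14321.40

EXW: the seller makes goods available at their premises; the buyer bears all onward costs.
Seller's account: goods 212056.80 = 212056.80
Buyer's account: inland to port 273.28 + export clearance 329.20 + origin terminal 507.38 + freight 1672.80 + insurance 332.79 + destination terminal 1100.28 + duty 7855.17 + delivery 2250.50 = 14321.40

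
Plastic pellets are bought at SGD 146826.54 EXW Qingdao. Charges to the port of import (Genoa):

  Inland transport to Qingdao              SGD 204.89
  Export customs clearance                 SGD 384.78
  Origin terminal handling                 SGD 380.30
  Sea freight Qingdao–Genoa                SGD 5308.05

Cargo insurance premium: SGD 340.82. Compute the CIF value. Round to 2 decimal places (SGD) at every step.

CIF = EXW price + pre-shipment costs + freight + insurance
CIF = 146826.54 + 204.89 + 384.78 + 380.30 + 5308.05 + 340.82 = 153445.38

CIF value: SGD 153445.38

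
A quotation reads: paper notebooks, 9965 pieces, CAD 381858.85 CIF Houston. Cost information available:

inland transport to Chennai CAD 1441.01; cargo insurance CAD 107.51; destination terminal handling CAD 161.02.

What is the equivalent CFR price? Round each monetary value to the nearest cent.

Not relevant to the conversion: inland to port — on the seller under both CIF and CFR; already in the CIF price and stays in the CFR price. destination terminal — on the buyer under both terms; not part of either seller's price.
From CIF to CFR, the seller no longer bears: insurance.
CFR price = 381858.85 − 107.51 = 381751.34

CFR price: CAD 381751.34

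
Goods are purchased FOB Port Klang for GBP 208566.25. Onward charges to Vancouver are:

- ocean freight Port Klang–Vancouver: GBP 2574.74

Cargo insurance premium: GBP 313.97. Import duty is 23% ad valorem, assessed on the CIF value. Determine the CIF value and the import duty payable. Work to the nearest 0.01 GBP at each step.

CIF = FOB price + freight + insurance
CIF = 208566.25 + 2574.74 + 313.97 = 211454.96
Import duty = 211454.96 × 23% = 48634.64

CIF value: GBP 211454.96; import duty: GBP 48634.64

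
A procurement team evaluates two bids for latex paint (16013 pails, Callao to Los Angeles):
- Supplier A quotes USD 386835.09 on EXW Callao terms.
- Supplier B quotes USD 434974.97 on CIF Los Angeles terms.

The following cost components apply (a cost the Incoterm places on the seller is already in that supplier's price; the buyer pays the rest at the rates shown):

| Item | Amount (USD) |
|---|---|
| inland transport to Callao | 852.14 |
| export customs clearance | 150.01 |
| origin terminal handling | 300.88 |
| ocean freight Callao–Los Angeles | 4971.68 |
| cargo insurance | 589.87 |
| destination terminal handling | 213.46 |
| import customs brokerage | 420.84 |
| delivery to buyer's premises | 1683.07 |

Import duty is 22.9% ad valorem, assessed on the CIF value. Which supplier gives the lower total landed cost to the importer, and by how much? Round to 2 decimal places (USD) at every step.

Supplier A (EXW):
CIF value = EXW price + inland to port + export clearance + origin terminal + freight + insurance = 386835.09 + 852.14 + 150.01 + 300.88 + 4971.68 + 589.87 = 393699.67
Import duty = 393699.67 × 22.9% = 90157.22
Buyer bears (A): 852.14 + 150.01 + 300.88 + 4971.68 + 589.87 + 213.46 + 420.84 + 1683.07 = 9181.95
Landed cost (A) = invoice 386835.09 + 9181.95 + duty 90157.22 = 486174.26
Supplier B (CIF):
The CIF price already equals the CIF value: 434974.97
Import duty = 434974.97 × 22.9% = 99609.27
Buyer bears (B): 213.46 + 420.84 + 1683.07 = 2317.37
Landed cost (B) = invoice 434974.97 + 2317.37 + duty 99609.27 = 536901.61
Difference = |486174.26 − 536901.61| = 50727.35

Supplier A is cheaper by USD 50727.35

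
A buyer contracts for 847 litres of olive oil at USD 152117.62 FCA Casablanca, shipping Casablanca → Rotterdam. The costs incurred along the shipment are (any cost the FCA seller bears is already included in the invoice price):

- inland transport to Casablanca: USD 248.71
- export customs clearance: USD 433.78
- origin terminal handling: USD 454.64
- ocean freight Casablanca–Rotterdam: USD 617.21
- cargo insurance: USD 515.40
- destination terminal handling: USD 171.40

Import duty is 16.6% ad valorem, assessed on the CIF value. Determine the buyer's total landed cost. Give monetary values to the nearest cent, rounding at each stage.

FCA: the seller delivers export-cleared goods to the carrier; the buyer bears costs from that point.
Already in the invoice (seller's account under FCA): inland to port, export clearance — exclude.
CIF value = FCA price + origin terminal + freight + insurance = 152117.62 + 454.64 + 617.21 + 515.40 = 153704.87
Import duty = 153704.87 × 16.6% = 25515.01
Buyer bears: origin terminal 454.64 + freight 617.21 + insurance 515.40 + destination terminal 171.40 + duty 25515.01 = 27273.66
Landed cost = invoice 152117.62 + 27273.66 = 179391.28

Total landed cost: USD 179391.28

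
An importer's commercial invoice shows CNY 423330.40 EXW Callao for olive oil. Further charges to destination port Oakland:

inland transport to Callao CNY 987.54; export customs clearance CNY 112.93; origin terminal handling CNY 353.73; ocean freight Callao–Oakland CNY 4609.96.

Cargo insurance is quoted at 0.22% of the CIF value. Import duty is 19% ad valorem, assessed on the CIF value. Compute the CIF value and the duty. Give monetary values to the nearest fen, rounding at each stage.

CIF value: CNY 430341.31; import duty: CNY 81764.85

Let C be the CIF value. C = EXW price + pre-shipment costs + freight + 0.22% × C
C − 0.22% × C = 423330.40 + 987.54 + 112.93 + 353.73 + 4609.96
0.9978 × C = 429394.56
C = 429394.56 / 0.9978 = 430341.31
Insurance premium = 0.22% × 430341.31 = 946.75
Import duty = 430341.31 × 19% = 81764.85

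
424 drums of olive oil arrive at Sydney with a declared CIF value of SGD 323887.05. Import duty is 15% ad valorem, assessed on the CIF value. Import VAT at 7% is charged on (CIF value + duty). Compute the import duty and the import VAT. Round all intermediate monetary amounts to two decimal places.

Import duty: SGD 48583.06; import VAT: SGD 26072.91

Import duty = 323887.05 × 15% = 48583.06
VAT base = CIF + duty = 323887.05 + 48583.06 = 372470.11
Import VAT = 372470.11 × 7% = 26072.91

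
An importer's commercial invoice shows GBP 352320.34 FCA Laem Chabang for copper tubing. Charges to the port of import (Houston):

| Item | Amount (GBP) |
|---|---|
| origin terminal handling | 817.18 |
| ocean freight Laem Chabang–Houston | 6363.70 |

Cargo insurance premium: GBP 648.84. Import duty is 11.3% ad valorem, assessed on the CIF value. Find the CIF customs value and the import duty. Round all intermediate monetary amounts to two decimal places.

CIF value: GBP 360150.06; import duty: GBP 40696.96

CIF = FCA price + pre-shipment costs + freight + insurance
CIF = 352320.34 + 817.18 + 6363.70 + 648.84 = 360150.06
Import duty = 360150.06 × 11.3% = 40696.96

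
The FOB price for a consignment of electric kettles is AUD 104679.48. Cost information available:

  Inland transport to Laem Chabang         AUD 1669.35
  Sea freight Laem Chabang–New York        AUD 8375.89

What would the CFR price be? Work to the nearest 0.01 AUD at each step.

CFR price: AUD 113055.37

Not relevant to the conversion: inland to port — on the seller under both FOB and CFR; already in the FOB price and stays in the CFR price.
From FOB to CFR, the seller additionally bears: freight.
CFR price = 104679.48 + 8375.89 = 113055.37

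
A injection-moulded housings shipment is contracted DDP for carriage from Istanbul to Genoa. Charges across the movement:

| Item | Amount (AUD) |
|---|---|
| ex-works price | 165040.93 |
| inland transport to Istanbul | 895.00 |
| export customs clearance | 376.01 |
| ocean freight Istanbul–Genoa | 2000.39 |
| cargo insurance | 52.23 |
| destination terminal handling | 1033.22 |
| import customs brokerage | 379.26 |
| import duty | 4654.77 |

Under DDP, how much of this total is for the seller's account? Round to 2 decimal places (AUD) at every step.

DDP: the seller bears all costs including import duty.
Seller's account: goods 165040.93 + inland to port 895.00 + export clearance 376.01 + freight 2000.39 + insurance 52.23 + destination terminal 1033.22 + brokerage 379.26 + duty 4654.77 = 174431.81
Buyer's account: 0.00

Seller's account: AUD 174431.81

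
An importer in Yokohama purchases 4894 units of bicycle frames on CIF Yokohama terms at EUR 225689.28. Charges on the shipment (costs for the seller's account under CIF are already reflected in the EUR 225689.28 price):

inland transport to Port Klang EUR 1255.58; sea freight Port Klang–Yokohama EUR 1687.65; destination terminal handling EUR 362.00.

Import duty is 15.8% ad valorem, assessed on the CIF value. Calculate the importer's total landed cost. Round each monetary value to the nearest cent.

Total landed cost: EUR 261710.19

CIF: the seller pays costs through ocean freight and marine insurance to the destination port.
Already in the invoice (seller's account under CIF): inland to port, freight — exclude.
The CIF price already equals the CIF value: 225689.28
Import duty = 225689.28 × 15.8% = 35658.91
Buyer bears: destination terminal 362.00 + duty 35658.91 = 36020.91
Landed cost = invoice 225689.28 + 36020.91 = 261710.19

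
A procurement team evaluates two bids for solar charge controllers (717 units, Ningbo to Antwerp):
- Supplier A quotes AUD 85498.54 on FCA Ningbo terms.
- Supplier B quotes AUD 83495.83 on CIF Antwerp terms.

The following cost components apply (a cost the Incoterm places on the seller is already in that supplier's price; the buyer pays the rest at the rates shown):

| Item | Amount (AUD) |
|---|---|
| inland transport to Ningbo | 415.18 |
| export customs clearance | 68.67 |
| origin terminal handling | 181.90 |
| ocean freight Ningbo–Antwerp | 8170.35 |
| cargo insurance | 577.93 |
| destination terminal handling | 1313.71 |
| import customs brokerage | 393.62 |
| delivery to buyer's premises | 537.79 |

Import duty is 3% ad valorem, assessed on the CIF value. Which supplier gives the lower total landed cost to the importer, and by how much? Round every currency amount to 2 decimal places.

Supplier B is cheaper by AUD 11260.88

Supplier A (FCA):
CIF value = FCA price + origin terminal + freight + insurance = 85498.54 + 181.90 + 8170.35 + 577.93 = 94428.72
Import duty = 94428.72 × 3% = 2832.86
Buyer bears (A): 181.90 + 8170.35 + 577.93 + 1313.71 + 393.62 + 537.79 = 11175.30
Landed cost (A) = invoice 85498.54 + 11175.30 + duty 2832.86 = 99506.70
Supplier B (CIF):
The CIF price already equals the CIF value: 83495.83
Import duty = 83495.83 × 3% = 2504.87
Buyer bears (B): 1313.71 + 393.62 + 537.79 = 2245.12
Landed cost (B) = invoice 83495.83 + 2245.12 + duty 2504.87 = 88245.82
Difference = |99506.70 − 88245.82| = 11260.88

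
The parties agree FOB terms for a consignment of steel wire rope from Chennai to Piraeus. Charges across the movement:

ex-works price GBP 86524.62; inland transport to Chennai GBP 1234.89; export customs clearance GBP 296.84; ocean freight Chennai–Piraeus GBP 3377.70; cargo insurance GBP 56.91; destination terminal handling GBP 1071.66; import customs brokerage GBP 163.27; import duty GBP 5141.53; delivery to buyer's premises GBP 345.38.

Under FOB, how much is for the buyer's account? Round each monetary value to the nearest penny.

FOB: the seller bears costs until goods are on board at the origin port; the buyer bears freight, insurance and all costs thereafter.
Seller's account: goods 86524.62 + inland to port 1234.89 + export clearance 296.84 = 88056.35
Buyer's account: freight 3377.70 + insurance 56.91 + destination terminal 1071.66 + brokerage 163.27 + duty 5141.53 + delivery 345.38 = 10156.45

Buyer's account: GBP 10156.45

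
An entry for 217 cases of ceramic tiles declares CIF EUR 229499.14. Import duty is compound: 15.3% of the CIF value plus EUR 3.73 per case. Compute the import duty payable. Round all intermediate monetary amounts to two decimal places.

Ad valorem component: 229499.14 × 15.3% = 35113.37
Specific component: 217 × 3.73 = 809.41
Import duty = 35113.37 + 809.41 = 35922.78

Import duty: EUR 35922.78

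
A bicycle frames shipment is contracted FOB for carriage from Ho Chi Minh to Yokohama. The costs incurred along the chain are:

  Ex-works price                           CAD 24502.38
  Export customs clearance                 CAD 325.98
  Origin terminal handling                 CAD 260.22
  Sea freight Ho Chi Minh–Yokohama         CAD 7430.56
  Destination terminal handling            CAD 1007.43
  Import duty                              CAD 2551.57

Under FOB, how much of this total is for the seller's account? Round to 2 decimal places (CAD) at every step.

FOB: the seller bears costs until goods are on board at the origin port; the buyer bears freight, insurance and all costs thereafter.
Seller's account: goods 24502.38 + export clearance 325.98 + origin terminal 260.22 = 25088.58
Buyer's account: freight 7430.56 + destination terminal 1007.43 + duty 2551.57 = 10989.56

Seller's account: CAD 25088.58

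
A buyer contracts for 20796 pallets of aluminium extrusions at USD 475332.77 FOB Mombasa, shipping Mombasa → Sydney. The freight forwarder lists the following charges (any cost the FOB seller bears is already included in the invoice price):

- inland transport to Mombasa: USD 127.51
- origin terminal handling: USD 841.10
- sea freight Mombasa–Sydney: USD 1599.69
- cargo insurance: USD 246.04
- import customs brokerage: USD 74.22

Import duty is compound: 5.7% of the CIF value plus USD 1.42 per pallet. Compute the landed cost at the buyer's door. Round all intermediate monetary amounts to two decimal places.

Total landed cost: USD 533982.21

FOB: the seller bears costs until goods are on board at the origin port; the buyer bears freight, insurance and all costs thereafter.
Already in the invoice (seller's account under FOB): inland to port, origin terminal — exclude.
CIF value = FOB price + freight + insurance = 475332.77 + 1599.69 + 246.04 = 477178.50
Ad valorem component: 477178.50 × 5.7% = 27199.17
Specific component: 20796 × 1.42 = 29530.32
Import duty = 27199.17 + 29530.32 = 56729.49
Buyer bears: freight 1599.69 + insurance 246.04 + brokerage 74.22 + duty 56729.49 = 58649.44
Landed cost = invoice 475332.77 + 58649.44 = 533982.21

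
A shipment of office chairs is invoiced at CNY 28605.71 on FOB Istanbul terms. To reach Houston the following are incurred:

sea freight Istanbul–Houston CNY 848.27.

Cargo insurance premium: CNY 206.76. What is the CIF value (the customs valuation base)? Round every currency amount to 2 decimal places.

CIF = FOB price + freight + insurance
CIF = 28605.71 + 848.27 + 206.76 = 29660.74

CIF value: CNY 29660.74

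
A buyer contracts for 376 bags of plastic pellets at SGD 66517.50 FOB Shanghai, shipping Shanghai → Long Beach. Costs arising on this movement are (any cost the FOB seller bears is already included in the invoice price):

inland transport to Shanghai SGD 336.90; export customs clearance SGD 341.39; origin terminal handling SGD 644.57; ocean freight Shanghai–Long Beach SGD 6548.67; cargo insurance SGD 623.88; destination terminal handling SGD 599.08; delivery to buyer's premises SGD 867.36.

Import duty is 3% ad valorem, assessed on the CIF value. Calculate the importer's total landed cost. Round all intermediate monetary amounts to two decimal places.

Total landed cost: SGD 77367.19

FOB: the seller bears costs until goods are on board at the origin port; the buyer bears freight, insurance and all costs thereafter.
Already in the invoice (seller's account under FOB): inland to port, export clearance, origin terminal — exclude.
CIF value = FOB price + freight + insurance = 66517.50 + 6548.67 + 623.88 = 73690.05
Import duty = 73690.05 × 3% = 2210.70
Buyer bears: freight 6548.67 + insurance 623.88 + destination terminal 599.08 + delivery 867.36 + duty 2210.70 = 10849.69
Landed cost = invoice 66517.50 + 10849.69 = 77367.19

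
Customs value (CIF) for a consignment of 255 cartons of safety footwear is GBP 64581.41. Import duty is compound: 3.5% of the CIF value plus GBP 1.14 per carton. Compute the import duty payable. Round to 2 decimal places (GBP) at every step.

Ad valorem component: 64581.41 × 3.5% = 2260.35
Specific component: 255 × 1.14 = 290.70
Import duty = 2260.35 + 290.70 = 2551.05

Import duty: GBP 2551.05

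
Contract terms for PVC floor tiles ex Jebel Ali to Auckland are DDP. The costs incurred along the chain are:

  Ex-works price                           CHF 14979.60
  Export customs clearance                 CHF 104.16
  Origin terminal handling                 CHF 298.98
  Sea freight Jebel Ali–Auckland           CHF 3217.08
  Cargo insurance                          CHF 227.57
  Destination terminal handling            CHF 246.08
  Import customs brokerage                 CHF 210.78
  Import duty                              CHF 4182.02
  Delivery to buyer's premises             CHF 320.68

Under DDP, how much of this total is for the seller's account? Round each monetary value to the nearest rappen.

Seller's account: CHF 23786.95

DDP: the seller bears all costs including import duty.
Seller's account: goods 14979.60 + export clearance 104.16 + origin terminal 298.98 + freight 3217.08 + insurance 227.57 + destination terminal 246.08 + brokerage 210.78 + duty 4182.02 + delivery 320.68 = 23786.95
Buyer's account: 0.00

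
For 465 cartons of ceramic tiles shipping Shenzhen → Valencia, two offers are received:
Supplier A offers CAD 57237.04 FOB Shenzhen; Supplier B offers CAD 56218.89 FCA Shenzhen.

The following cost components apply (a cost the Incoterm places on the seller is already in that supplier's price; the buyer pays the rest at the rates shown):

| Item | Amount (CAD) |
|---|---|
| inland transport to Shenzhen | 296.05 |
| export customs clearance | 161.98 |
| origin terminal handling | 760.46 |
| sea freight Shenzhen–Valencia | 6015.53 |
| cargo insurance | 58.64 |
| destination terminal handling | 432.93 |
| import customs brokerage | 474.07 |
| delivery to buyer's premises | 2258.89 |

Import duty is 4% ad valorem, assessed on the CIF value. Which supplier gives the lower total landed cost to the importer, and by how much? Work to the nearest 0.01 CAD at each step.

Supplier B is cheaper by CAD 268.00

Supplier A (FOB):
CIF value = FOB price + freight + insurance = 57237.04 + 6015.53 + 58.64 = 63311.21
Import duty = 63311.21 × 4% = 2532.45
Buyer bears (A): 6015.53 + 58.64 + 432.93 + 474.07 + 2258.89 = 9240.06
Landed cost (A) = invoice 57237.04 + 9240.06 + duty 2532.45 = 69009.55
Supplier B (FCA):
CIF value = FCA price + origin terminal + freight + insurance = 56218.89 + 760.46 + 6015.53 + 58.64 = 63053.52
Import duty = 63053.52 × 4% = 2522.14
Buyer bears (B): 760.46 + 6015.53 + 58.64 + 432.93 + 474.07 + 2258.89 = 10000.52
Landed cost (B) = invoice 56218.89 + 10000.52 + duty 2522.14 = 68741.55
Difference = |69009.55 − 68741.55| = 268.00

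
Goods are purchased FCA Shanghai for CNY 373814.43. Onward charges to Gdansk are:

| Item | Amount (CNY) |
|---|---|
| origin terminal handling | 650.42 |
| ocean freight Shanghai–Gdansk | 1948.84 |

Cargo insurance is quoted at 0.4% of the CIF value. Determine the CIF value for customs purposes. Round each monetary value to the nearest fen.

Let C be the CIF value. C = FCA price + pre-shipment costs + freight + 0.4% × C
C − 0.4% × C = 373814.43 + 650.42 + 1948.84
0.996 × C = 376413.69
C = 376413.69 / 0.996 = 377925.39
Insurance premium = 0.4% × 377925.39 = 1511.70

CIF value: CNY 377925.39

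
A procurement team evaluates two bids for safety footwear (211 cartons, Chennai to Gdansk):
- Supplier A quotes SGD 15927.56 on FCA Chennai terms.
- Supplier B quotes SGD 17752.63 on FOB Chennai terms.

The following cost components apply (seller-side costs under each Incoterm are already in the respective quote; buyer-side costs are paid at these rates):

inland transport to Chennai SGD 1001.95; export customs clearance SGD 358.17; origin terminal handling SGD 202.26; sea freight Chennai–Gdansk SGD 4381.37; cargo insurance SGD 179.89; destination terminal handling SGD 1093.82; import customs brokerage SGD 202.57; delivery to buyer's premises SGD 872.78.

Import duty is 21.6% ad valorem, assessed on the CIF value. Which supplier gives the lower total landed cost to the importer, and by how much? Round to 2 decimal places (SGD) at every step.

Supplier A is cheaper by SGD 1973.34

Supplier A (FCA):
CIF value = FCA price + origin terminal + freight + insurance = 15927.56 + 202.26 + 4381.37 + 179.89 = 20691.08
Import duty = 20691.08 × 21.6% = 4469.27
Buyer bears (A): 202.26 + 4381.37 + 179.89 + 1093.82 + 202.57 + 872.78 = 6932.69
Landed cost (A) = invoice 15927.56 + 6932.69 + duty 4469.27 = 27329.52
Supplier B (FOB):
CIF value = FOB price + freight + insurance = 17752.63 + 4381.37 + 179.89 = 22313.89
Import duty = 22313.89 × 21.6% = 4819.80
Buyer bears (B): 4381.37 + 179.89 + 1093.82 + 202.57 + 872.78 = 6730.43
Landed cost (B) = invoice 17752.63 + 6730.43 + duty 4819.80 = 29302.86
Difference = |27329.52 − 29302.86| = 1973.34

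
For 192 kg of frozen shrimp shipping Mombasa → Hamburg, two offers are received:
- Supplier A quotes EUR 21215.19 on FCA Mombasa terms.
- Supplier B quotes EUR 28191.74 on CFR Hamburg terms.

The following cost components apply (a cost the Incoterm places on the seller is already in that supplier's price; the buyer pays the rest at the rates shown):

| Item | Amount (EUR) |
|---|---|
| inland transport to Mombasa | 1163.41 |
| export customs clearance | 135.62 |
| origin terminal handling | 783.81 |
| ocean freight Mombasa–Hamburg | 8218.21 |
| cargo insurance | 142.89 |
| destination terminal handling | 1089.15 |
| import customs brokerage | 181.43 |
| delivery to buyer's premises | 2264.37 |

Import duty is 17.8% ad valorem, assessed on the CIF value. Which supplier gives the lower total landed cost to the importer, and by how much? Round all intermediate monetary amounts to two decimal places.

Supplier B is cheaper by EUR 2386.01

Supplier A (FCA):
CIF value = FCA price + origin terminal + freight + insurance = 21215.19 + 783.81 + 8218.21 + 142.89 = 30360.10
Import duty = 30360.10 × 17.8% = 5404.10
Buyer bears (A): 783.81 + 8218.21 + 142.89 + 1089.15 + 181.43 + 2264.37 = 12679.86
Landed cost (A) = invoice 21215.19 + 12679.86 + duty 5404.10 = 39299.15
Supplier B (CFR):
CIF value = CFR price + insurance = 28191.74 + 142.89 = 28334.63
Import duty = 28334.63 × 17.8% = 5043.56
Buyer bears (B): 142.89 + 1089.15 + 181.43 + 2264.37 = 3677.84
Landed cost (B) = invoice 28191.74 + 3677.84 + duty 5043.56 = 36913.14
Difference = |39299.15 − 36913.14| = 2386.01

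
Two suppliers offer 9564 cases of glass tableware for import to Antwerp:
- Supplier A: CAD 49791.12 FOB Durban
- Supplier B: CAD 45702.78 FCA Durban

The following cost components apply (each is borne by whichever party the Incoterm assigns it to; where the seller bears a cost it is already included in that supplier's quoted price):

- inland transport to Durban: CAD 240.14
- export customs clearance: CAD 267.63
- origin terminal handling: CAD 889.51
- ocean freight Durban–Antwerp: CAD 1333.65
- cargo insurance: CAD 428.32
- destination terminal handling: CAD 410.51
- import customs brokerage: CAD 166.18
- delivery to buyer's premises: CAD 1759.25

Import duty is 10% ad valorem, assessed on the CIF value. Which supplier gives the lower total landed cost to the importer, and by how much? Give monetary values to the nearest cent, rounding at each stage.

Supplier B is cheaper by CAD 3518.71

Supplier A (FOB):
CIF value = FOB price + freight + insurance = 49791.12 + 1333.65 + 428.32 = 51553.09
Import duty = 51553.09 × 10% = 5155.31
Buyer bears (A): 1333.65 + 428.32 + 410.51 + 166.18 + 1759.25 = 4097.91
Landed cost (A) = invoice 49791.12 + 4097.91 + duty 5155.31 = 59044.34
Supplier B (FCA):
CIF value = FCA price + origin terminal + freight + insurance = 45702.78 + 889.51 + 1333.65 + 428.32 = 48354.26
Import duty = 48354.26 × 10% = 4835.43
Buyer bears (B): 889.51 + 1333.65 + 428.32 + 410.51 + 166.18 + 1759.25 = 4987.42
Landed cost (B) = invoice 45702.78 + 4987.42 + duty 4835.43 = 55525.63
Difference = |59044.34 − 55525.63| = 3518.71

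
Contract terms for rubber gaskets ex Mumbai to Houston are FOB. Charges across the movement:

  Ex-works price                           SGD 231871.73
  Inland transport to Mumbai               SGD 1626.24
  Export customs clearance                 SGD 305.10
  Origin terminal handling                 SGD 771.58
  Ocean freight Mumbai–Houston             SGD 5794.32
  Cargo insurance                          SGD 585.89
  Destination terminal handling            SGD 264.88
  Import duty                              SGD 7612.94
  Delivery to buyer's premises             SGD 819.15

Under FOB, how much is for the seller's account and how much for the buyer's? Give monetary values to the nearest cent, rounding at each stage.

Seller: SGD 234574.65; buyer: SGD 15077.18

FOB: the seller bears costs until goods are on board at the origin port; the buyer bears freight, insurance and all costs thereafter.
Seller's account: goods 231871.73 + inland to port 1626.24 + export clearance 305.10 + origin terminal 771.58 = 234574.65
Buyer's account: freight 5794.32 + insurance 585.89 + destination terminal 264.88 + duty 7612.94 + delivery 819.15 = 15077.18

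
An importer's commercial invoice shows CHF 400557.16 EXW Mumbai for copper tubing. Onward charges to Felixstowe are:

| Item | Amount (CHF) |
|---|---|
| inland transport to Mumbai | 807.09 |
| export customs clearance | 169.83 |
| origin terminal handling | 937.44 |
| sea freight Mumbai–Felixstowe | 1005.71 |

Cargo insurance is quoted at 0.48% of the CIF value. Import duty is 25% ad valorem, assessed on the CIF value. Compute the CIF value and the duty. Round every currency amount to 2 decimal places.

Let C be the CIF value. C = EXW price + pre-shipment costs + freight + 0.48% × C
C − 0.48% × C = 400557.16 + 807.09 + 169.83 + 937.44 + 1005.71
0.9952 × C = 403477.23
C = 403477.23 / 0.9952 = 405423.26
Insurance premium = 0.48% × 405423.26 = 1946.03
Import duty = 405423.26 × 25% = 101355.82

CIF value: CHF 405423.26; import duty: CHF 101355.82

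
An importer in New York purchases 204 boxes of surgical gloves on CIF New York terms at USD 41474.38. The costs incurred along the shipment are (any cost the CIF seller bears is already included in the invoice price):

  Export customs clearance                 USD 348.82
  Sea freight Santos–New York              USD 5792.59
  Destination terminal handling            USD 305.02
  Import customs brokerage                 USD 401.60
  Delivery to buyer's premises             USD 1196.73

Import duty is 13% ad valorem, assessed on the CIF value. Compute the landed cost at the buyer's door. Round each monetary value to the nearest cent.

Total landed cost: USD 48769.40

CIF: the seller pays costs through ocean freight and marine insurance to the destination port.
Already in the invoice (seller's account under CIF): export clearance, freight — exclude.
The CIF price already equals the CIF value: 41474.38
Import duty = 41474.38 × 13% = 5391.67
Buyer bears: destination terminal 305.02 + brokerage 401.60 + delivery 1196.73 + duty 5391.67 = 7295.02
Landed cost = invoice 41474.38 + 7295.02 = 48769.40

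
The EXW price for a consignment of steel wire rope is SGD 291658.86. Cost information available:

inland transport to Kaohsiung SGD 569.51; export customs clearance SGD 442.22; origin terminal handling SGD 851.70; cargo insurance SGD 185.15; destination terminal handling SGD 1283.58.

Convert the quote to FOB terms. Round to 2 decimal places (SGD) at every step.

FOB price: SGD 293522.29

Not relevant to the conversion: insurance, destination terminal — on the buyer under both terms; not part of either seller's price.
From EXW to FOB, the seller additionally bears: inland to port, export clearance, origin terminal.
FOB price = 291658.86 + 569.51 + 442.22 + 851.70 = 293522.29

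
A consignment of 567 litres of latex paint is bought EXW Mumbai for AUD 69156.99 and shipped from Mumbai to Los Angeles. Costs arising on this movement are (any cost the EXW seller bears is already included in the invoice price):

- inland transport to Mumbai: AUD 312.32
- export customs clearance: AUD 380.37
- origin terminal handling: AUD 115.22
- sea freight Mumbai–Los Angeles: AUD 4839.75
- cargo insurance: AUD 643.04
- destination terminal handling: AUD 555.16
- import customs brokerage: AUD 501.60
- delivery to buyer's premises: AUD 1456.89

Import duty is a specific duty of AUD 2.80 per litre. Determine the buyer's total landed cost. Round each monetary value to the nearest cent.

Total landed cost: AUD 79548.94

EXW: the seller makes goods available at their premises; the buyer bears all onward costs.
CIF value = EXW price + inland to port + export clearance + origin terminal + freight + insurance = 69156.99 + 312.32 + 380.37 + 115.22 + 4839.75 + 643.04 = 75447.69
Import duty = 567 × 2.80 = 1587.60
Buyer bears: inland to port 312.32 + export clearance 380.37 + origin terminal 115.22 + freight 4839.75 + insurance 643.04 + destination terminal 555.16 + brokerage 501.60 + delivery 1456.89 + duty 1587.60 = 10391.95
Landed cost = invoice 69156.99 + 10391.95 = 79548.94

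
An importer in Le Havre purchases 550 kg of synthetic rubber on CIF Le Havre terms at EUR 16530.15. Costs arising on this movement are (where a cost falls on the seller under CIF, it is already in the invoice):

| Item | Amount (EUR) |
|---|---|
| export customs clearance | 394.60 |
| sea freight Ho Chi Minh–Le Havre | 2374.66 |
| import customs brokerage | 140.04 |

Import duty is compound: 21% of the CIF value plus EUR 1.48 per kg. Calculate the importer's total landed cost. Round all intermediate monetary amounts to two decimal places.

Total landed cost: EUR 20955.52

CIF: the seller pays costs through ocean freight and marine insurance to the destination port.
Already in the invoice (seller's account under CIF): export clearance, freight — exclude.
The CIF price already equals the CIF value: 16530.15
Ad valorem component: 16530.15 × 21% = 3471.33
Specific component: 550 × 1.48 = 814.00
Import duty = 3471.33 + 814.00 = 4285.33
Buyer bears: brokerage 140.04 + duty 4285.33 = 4425.37
Landed cost = invoice 16530.15 + 4425.37 = 20955.52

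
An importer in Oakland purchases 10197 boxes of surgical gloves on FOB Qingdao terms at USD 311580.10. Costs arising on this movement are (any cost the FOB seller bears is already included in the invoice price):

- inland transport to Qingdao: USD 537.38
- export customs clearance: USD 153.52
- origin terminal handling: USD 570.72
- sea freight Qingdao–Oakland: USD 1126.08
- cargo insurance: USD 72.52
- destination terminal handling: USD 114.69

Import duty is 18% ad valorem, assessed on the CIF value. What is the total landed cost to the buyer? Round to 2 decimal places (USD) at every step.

FOB: the seller bears costs until goods are on board at the origin port; the buyer bears freight, insurance and all costs thereafter.
Already in the invoice (seller's account under FOB): inland to port, export clearance, origin terminal — exclude.
CIF value = FOB price + freight + insurance = 311580.10 + 1126.08 + 72.52 = 312778.70
Import duty = 312778.70 × 18% = 56300.17
Buyer bears: freight 1126.08 + insurance 72.52 + destination terminal 114.69 + duty 56300.17 = 57613.46
Landed cost = invoice 311580.10 + 57613.46 = 369193.56

Total landed cost: USD 369193.56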